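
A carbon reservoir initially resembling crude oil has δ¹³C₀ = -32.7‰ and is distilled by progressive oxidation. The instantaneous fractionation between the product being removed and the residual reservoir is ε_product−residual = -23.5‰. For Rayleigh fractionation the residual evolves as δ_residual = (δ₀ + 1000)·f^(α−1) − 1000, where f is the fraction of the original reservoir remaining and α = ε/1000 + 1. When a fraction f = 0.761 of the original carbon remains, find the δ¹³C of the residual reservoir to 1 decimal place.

-26.5‰

Rayleigh residual: δ_res = (δ₀ + 1000)·f^(α−1) − 1000
α = ε/1000 + 1 = 0.97650, so α − 1 = -0.02350
f^(α−1) = 0.761^(-0.02350) = 1.006439
δ_res = (-32.7 + 1000) × 1.006439 − 1000 = 973.528 − 1000 = -26.47‰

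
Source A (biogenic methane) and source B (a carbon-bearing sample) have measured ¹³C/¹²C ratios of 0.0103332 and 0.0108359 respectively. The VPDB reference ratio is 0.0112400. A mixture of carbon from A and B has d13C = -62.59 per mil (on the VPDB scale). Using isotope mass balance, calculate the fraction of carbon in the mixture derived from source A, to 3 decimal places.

δ_A = (0.0103332/0.0112400 − 1)×1000 = (0.919324 − 1)×1000 = -80.676 per mil
δ_B = (0.0108359/0.0112400 − 1)×1000 = (0.964048 − 1)×1000 = -35.952 per mil
f_A = (δ_mix − δ_B)/(δ_A − δ_B) = (-62.59 − (-35.952))/(-80.676 − (-35.952))
f_A = -26.638 / -44.724 = 0.5956

0.596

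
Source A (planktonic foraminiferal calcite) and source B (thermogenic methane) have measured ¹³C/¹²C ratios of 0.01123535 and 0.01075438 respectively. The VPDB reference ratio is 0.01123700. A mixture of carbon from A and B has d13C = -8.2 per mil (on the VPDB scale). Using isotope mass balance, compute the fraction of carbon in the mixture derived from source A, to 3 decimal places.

0.812

δ_A = (0.01123535/0.01123700 − 1)×1000 = (0.999853 − 1)×1000 = -0.147 per mil
δ_B = (0.01075438/0.01123700 − 1)×1000 = (0.957051 − 1)×1000 = -42.949 per mil
f_A = (δ_mix − δ_B)/(δ_A − δ_B) = (-8.2 − (-42.949))/(-0.147 − (-42.949))
f_A = 34.749 / 42.802 = 0.8119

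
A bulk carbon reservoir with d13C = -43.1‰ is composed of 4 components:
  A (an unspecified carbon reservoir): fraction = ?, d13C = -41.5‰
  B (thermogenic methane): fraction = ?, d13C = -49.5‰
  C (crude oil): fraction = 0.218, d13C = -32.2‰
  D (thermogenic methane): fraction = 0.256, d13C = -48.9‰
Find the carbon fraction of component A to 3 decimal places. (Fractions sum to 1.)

Let f_A and f_B be the unknown fractions; fractions sum to 1 so f_A + f_B = 0.526.
Mass balance: Σ fᵢ·δᵢ = δ_bulk ⇒ f_A·(-41.5) + f_B·(-49.5) = -43.1 − (-19.538) = -23.562
Substitute f_B = 0.526 − f_A:
f_A·(-41.5 − -49.5) = -23.562 − 0.526×(-49.5) = 2.475
f_A = 2.475 / 8.0 = 0.3094

0.309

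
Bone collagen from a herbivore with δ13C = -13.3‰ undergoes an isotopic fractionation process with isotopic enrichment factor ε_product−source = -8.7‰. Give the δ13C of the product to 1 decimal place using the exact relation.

Exactly, δ_product = (δ_source + 1000)·(ε/1000 + 1) − 1000.
δ_product = (-13.3 + 1000) × (-8.7/1000 + 1) − 1000
δ_product = -21.88‰

-21.9‰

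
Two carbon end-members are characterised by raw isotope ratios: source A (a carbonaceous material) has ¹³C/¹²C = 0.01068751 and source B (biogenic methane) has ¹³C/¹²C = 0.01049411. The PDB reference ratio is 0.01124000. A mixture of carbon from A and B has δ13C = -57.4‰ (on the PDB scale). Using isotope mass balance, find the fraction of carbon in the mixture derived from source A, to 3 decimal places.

0.521

δ_A = (0.01068751/0.01124000 − 1)×1000 = (0.950846 − 1)×1000 = -49.154‰
δ_B = (0.01049411/0.01124000 − 1)×1000 = (0.933640 − 1)×1000 = -66.360‰
f_A = (δ_mix − δ_B)/(δ_A − δ_B) = (-57.4 − (-66.360))/(-49.154 − (-66.360))
f_A = 8.960 / 17.206 = 0.5208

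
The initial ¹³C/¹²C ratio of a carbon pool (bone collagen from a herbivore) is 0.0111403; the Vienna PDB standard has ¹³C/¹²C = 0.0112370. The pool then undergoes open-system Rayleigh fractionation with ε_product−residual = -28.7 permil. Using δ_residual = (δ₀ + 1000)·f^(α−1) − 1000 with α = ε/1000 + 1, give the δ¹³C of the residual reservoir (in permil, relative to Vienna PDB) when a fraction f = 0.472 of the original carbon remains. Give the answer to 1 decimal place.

δ₀ = (0.0111403/0.0112370 − 1)×1000 = (0.991395 − 1)×1000 = -8.605 permil
α − 1 = ε/1000 = -0.0287
f^(α−1) = 0.472^(-0.0287) = 1.021781
δ_res = (-8.605 + 1000) × 1.021781 − 1000 = 1012.988 − 1000 = 12.99 permil

13.0 permil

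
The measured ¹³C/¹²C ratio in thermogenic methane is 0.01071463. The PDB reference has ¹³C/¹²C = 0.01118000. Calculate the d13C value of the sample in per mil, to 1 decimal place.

-41.6 per mil

d13C = (R_sample / R_standard − 1) × 1000
R_sample / R_standard = 0.01071463 / 0.01118000 = 0.958375
d13C = (0.958375 − 1) × 1000 = -41.63 per mil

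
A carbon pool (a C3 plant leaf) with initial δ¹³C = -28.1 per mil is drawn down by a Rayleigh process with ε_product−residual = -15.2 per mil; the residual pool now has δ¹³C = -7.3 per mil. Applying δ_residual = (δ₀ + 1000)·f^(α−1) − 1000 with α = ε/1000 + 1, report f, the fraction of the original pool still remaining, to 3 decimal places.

α − 1 = ε/1000 = -0.0152
(δ_res + 1000)/(δ₀ + 1000) = (-7.3 + 1000)/(-28.1 + 1000) = 992.7/971.9 = 1.021401
f = 1.021401^(1/-0.0152) = exp(ln(1.021401)/-0.0152) = exp(0.02118/-0.0152)
f = exp(-1.3931) = 0.2483

0.248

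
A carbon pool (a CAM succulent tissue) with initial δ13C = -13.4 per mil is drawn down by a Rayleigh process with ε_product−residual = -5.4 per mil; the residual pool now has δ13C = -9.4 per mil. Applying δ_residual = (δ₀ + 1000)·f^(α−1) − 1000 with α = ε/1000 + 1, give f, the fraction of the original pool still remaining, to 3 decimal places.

α − 1 = ε/1000 = -0.0054
(δ_res + 1000)/(δ₀ + 1000) = (-9.4 + 1000)/(-13.4 + 1000) = 990.6/986.6 = 1.004054
f = 1.004054^(1/-0.0054) = exp(ln(1.004054)/-0.0054) = exp(0.00405/-0.0054)
f = exp(-0.7493) = 0.4727

0.473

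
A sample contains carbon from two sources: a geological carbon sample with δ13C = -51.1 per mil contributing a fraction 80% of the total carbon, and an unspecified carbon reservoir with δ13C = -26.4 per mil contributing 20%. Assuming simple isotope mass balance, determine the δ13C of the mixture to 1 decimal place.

δ_mix = f_A·δ_A + f_B·δ_B
δ_mix = 0.80 × (-51.1) + 0.20 × (-26.4)
δ_mix = -40.88 + -5.28 = -46.16 per mil

-46.2 per mil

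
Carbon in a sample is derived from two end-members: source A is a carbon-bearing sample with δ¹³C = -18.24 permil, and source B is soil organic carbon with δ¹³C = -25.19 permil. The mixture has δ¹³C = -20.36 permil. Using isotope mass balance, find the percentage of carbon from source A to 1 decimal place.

δ_mix = f_A·δ_A + (1 − f_A)·δ_B  ⇒  f_A = (δ_mix − δ_B)/(δ_A − δ_B)
f_A = (-20.36 − (-25.19)) / (-18.24 − (-25.19))
f_A = 4.83 / 6.95 = 0.6950

69.5%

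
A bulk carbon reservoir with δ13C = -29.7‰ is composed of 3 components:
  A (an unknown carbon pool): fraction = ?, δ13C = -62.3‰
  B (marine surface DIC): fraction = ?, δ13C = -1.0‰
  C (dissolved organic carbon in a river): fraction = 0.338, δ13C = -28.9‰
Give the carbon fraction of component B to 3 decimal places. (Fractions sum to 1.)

Let f_B and f_A be the unknown fractions; fractions sum to 1 so f_B + f_A = 0.662.
Mass balance: Σ fᵢ·δᵢ = δ_bulk ⇒ f_B·(-1.0) + f_A·(-62.3) = -29.7 − (-9.768) = -19.932
Substitute f_A = 0.662 − f_B:
f_B·(-1.0 − -62.3) = -19.932 − 0.662×(-62.3) = 21.311
f_B = 21.311 / 61.3 = 0.3476

0.348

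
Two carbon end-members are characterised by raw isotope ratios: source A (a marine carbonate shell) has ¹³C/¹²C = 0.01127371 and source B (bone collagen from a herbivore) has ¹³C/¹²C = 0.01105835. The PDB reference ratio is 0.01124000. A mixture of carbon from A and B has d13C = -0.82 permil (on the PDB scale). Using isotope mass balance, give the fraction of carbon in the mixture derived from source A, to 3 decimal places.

0.801

δ_A = (0.01127371/0.01124000 − 1)×1000 = (1.002999 − 1)×1000 = 2.999 permil
δ_B = (0.01105835/0.01124000 − 1)×1000 = (0.983839 − 1)×1000 = -16.161 permil
f_A = (δ_mix − δ_B)/(δ_A − δ_B) = (-0.82 − (-16.161))/(2.999 − (-16.161))
f_A = 15.341 / 19.160 = 0.8007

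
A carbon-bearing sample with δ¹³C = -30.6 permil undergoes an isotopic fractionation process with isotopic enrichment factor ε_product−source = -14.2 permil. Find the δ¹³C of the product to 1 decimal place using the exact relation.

Exactly, δ_product = (δ_source + 1000)·(ε/1000 + 1) − 1000.
δ_product = (-30.6 + 1000) × (-14.2/1000 + 1) − 1000
δ_product = -44.37 permil

-44.4 permil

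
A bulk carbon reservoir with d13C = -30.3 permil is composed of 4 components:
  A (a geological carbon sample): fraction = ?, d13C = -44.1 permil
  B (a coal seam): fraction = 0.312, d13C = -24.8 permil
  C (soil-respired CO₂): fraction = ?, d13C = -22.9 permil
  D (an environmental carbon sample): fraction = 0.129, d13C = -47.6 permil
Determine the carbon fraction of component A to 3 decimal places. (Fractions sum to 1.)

0.171

Let f_A and f_C be the unknown fractions; fractions sum to 1 so f_A + f_C = 0.559.
Mass balance: Σ fᵢ·δᵢ = δ_bulk ⇒ f_A·(-44.1) + f_C·(-22.9) = -30.3 − (-13.878) = -16.422
Substitute f_C = 0.559 − f_A:
f_A·(-44.1 − -22.9) = -16.422 − 0.559×(-22.9) = -3.621
f_A = -3.621 / -21.2 = 0.1708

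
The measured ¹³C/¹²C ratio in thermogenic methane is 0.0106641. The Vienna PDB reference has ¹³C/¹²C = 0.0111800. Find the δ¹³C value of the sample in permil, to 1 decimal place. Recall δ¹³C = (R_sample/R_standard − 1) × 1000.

δ¹³C = (R_sample / R_standard − 1) × 1000
R_sample / R_standard = 0.0106641 / 0.0111800 = 0.953855
δ¹³C = (0.953855 − 1) × 1000 = -46.14 permil

-46.1 permil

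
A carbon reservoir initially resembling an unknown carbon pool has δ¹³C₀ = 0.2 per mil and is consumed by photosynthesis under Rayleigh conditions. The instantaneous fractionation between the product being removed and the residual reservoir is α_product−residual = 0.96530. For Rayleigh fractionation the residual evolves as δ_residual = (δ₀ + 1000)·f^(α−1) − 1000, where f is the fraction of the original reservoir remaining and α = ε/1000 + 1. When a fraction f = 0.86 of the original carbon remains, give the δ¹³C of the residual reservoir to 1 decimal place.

5.4 per mil

Rayleigh residual: δ_res = (δ₀ + 1000)·f^(α−1) − 1000
α − 1 = -0.03470
f^(α−1) = 0.86^(-0.03470) = 1.005247
δ_res = (0.2 + 1000) × 1.005247 − 1000 = 1005.448 − 1000 = 5.45 per mil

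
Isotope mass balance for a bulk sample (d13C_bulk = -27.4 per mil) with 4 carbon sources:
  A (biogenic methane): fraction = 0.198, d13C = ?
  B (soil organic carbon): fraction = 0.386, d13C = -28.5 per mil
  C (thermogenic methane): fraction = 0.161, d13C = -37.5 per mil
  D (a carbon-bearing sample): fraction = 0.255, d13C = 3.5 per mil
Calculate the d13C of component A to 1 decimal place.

Isotope mass balance: δ_bulk = Σ fᵢ·δᵢ.
-27.4 = 0.198×δ_A + 0.386×(-28.5) + 0.161×(-37.5) + 0.255×(3.5)
0.198·δ_A = -27.4 − (-16.146) = -11.254
δ_A = -11.254 / 0.198 = -56.84 per mil

-56.8 per mil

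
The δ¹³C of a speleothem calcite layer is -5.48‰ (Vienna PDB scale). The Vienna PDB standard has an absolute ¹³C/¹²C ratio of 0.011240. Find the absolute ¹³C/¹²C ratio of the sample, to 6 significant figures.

0.0111784

R_sample = R_standard × (δ¹³C/1000 + 1)
R_sample = 0.011240 × (-5.48/1000 + 1) = 0.011240 × 0.994520
R_sample = 0.0111784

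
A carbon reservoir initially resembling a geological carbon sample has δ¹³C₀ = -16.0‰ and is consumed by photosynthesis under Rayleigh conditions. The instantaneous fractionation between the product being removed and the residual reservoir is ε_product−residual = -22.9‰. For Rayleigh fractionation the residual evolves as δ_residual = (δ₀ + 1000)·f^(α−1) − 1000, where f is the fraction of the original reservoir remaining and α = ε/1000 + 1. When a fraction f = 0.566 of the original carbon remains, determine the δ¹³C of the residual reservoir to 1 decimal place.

Rayleigh residual: δ_res = (δ₀ + 1000)·f^(α−1) − 1000
α = ε/1000 + 1 = 0.97710, so α − 1 = -0.02290
f^(α−1) = 0.566^(-0.02290) = 1.013119
δ_res = (-16.0 + 1000) × 1.013119 − 1000 = 996.909 − 1000 = -3.09‰

-3.1‰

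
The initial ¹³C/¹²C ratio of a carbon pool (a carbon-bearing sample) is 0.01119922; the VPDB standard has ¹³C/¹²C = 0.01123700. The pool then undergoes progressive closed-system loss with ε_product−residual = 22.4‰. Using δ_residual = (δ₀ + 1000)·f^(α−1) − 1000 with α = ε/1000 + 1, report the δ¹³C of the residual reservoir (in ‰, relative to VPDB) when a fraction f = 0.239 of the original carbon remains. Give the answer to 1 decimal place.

-34.8‰

δ₀ = (0.01119922/0.01123700 − 1)×1000 = (0.996638 − 1)×1000 = -3.362‰
α − 1 = ε/1000 = 0.0224
f^(α−1) = 0.239^(0.0224) = 0.968448
δ_res = (-3.362 + 1000) × 0.968448 − 1000 = 965.192 − 1000 = -34.81‰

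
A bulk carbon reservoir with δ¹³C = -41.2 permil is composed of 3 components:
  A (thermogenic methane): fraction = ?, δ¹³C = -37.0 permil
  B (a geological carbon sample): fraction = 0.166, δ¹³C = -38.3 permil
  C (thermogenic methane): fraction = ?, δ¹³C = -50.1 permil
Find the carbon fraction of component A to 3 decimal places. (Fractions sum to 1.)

0.530

Let f_A and f_C be the unknown fractions; fractions sum to 1 so f_A + f_C = 0.834.
Mass balance: Σ fᵢ·δᵢ = δ_bulk ⇒ f_A·(-37.0) + f_C·(-50.1) = -41.2 − (-6.358) = -34.842
Substitute f_C = 0.834 − f_A:
f_A·(-37.0 − -50.1) = -34.842 − 0.834×(-50.1) = 6.941
f_A = 6.941 / 13.1 = 0.5299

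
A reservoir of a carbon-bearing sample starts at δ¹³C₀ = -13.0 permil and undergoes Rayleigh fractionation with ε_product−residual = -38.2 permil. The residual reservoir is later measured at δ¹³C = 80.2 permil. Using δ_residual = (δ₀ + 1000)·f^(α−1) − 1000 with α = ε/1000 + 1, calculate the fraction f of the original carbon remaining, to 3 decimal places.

0.094

α − 1 = ε/1000 = -0.0382
(δ_res + 1000)/(δ₀ + 1000) = (80.2 + 1000)/(-13.0 + 1000) = 1080.2/987.0 = 1.094428
f = 1.094428^(1/-0.0382) = exp(ln(1.094428)/-0.0382) = exp(0.09023/-0.0382)
f = exp(-2.3621) = 0.0942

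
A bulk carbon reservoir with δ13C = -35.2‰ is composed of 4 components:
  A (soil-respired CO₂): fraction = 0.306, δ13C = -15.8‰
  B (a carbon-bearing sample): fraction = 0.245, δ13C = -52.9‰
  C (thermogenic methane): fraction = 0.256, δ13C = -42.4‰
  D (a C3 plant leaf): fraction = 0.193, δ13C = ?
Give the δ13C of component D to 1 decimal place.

-33.9‰

Isotope mass balance: δ_bulk = Σ fᵢ·δᵢ.
-35.2 = 0.306×(-15.8) + 0.245×(-52.9) + 0.256×(-42.4) + 0.193×δ_D
0.193·δ_D = -35.2 − (-28.650) = -6.550
δ_D = -6.550 / 0.193 = -33.94‰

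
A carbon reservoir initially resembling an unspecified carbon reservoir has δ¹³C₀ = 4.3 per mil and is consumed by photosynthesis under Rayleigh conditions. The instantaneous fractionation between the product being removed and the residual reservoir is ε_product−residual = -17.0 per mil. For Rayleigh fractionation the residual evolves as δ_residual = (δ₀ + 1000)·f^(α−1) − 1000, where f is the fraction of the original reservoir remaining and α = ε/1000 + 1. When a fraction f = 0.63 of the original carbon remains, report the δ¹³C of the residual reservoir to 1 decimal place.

Rayleigh residual: δ_res = (δ₀ + 1000)·f^(α−1) − 1000
α = ε/1000 + 1 = 0.98300, so α − 1 = -0.01700
f^(α−1) = 0.63^(-0.01700) = 1.007886
δ_res = (4.3 + 1000) × 1.007886 − 1000 = 1012.219 − 1000 = 12.22 per mil

12.2 per mil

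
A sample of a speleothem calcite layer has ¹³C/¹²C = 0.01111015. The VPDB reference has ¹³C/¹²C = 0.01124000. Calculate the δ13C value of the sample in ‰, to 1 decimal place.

-11.6‰

δ13C = (R_sample / R_standard − 1) × 1000
R_sample / R_standard = 0.01111015 / 0.01124000 = 0.988448
δ13C = (0.988448 − 1) × 1000 = -11.55‰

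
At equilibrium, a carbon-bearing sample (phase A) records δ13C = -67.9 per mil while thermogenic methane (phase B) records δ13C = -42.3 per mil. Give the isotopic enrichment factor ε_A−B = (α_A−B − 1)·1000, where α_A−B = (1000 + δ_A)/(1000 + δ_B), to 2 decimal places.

α_A−B = (1000 + -67.9) / (1000 + -42.3) = 932.1 / 957.7 = 0.973269
ε_A−B = (0.973269 − 1) × 1000 = -26.731 per mil
(The approximation ε ≈ δ_A − δ_B would give -25.6 per mil.)

-26.73 per mil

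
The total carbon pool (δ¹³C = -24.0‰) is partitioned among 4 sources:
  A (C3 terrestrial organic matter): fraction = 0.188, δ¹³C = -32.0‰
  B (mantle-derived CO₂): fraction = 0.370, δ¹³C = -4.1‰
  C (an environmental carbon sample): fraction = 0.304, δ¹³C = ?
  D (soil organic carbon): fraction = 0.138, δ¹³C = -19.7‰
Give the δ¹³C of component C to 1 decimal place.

Isotope mass balance: δ_bulk = Σ fᵢ·δᵢ.
-24.0 = 0.188×(-32.0) + 0.370×(-4.1) + 0.304×δ_C + 0.138×(-19.7)
0.304·δ_C = -24.0 − (-10.252) = -13.748
δ_C = -13.748 / 0.304 = -45.23‰

-45.2‰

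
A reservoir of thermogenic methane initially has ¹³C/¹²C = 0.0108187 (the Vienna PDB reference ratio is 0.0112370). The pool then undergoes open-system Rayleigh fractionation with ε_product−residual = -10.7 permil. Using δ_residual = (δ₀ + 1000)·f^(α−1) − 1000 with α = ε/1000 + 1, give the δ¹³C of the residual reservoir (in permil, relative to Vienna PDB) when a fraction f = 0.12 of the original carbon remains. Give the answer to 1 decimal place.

δ₀ = (0.0108187/0.0112370 − 1)×1000 = (0.962775 − 1)×1000 = -37.225 permil
α − 1 = ε/1000 = -0.0107
f^(α−1) = 0.12^(-0.0107) = 1.022946
δ_res = (-37.225 + 1000) × 1.022946 − 1000 = 984.867 − 1000 = -15.13 permil

-15.1 permil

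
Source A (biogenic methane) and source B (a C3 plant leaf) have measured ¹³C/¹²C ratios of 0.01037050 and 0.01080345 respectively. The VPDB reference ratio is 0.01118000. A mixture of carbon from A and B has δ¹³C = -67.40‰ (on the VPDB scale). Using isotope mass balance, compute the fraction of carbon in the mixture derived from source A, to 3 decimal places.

0.871

δ_A = (0.01037050/0.01118000 − 1)×1000 = (0.927594 − 1)×1000 = -72.406‰
δ_B = (0.01080345/0.01118000 − 1)×1000 = (0.966319 − 1)×1000 = -33.681‰
f_A = (δ_mix − δ_B)/(δ_A − δ_B) = (-67.40 − (-33.681))/(-72.406 − (-33.681))
f_A = -33.719 / -38.725 = 0.8707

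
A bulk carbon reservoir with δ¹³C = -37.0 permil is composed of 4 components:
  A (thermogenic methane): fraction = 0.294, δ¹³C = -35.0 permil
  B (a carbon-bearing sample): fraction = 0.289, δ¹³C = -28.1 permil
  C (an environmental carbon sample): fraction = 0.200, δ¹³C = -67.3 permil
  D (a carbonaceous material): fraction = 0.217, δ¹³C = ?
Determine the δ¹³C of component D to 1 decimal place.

Isotope mass balance: δ_bulk = Σ fᵢ·δᵢ.
-37.0 = 0.294×(-35.0) + 0.289×(-28.1) + 0.200×(-67.3) + 0.217×δ_D
0.217·δ_D = -37.0 − (-31.871) = -5.129
δ_D = -5.129 / 0.217 = -23.64 permil

-23.6 permil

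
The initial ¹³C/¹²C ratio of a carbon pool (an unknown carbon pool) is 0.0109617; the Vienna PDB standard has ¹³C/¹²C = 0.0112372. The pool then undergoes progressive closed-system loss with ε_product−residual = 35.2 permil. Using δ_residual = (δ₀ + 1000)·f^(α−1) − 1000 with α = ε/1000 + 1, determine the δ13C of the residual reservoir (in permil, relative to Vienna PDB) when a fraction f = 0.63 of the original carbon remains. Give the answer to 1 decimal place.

-40.3 permil

δ₀ = (0.0109617/0.0112372 − 1)×1000 = (0.975483 − 1)×1000 = -24.517 permil
α − 1 = ε/1000 = 0.0352
f^(α−1) = 0.63^(0.0352) = 0.983868
δ_res = (-24.517 + 1000) × 0.983868 − 1000 = 959.747 − 1000 = -40.25 permil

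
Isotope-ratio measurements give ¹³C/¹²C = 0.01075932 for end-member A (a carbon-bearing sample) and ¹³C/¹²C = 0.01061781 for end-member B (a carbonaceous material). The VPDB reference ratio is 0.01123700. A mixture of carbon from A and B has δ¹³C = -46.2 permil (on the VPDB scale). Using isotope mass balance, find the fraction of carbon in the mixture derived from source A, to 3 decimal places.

δ_A = (0.01075932/0.01123700 − 1)×1000 = (0.957490 − 1)×1000 = -42.510 permil
δ_B = (0.01061781/0.01123700 − 1)×1000 = (0.944897 − 1)×1000 = -55.103 permil
f_A = (δ_mix − δ_B)/(δ_A − δ_B) = (-46.2 − (-55.103))/(-42.510 − (-55.103))
f_A = 8.903 / 12.593 = 0.7070

0.707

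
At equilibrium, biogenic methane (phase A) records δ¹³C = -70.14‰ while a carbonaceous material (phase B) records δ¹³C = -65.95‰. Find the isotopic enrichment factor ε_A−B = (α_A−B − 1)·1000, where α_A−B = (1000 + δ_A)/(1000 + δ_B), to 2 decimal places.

α_A−B = (1000 + -70.14) / (1000 + -65.95) = 929.86 / 934.05 = 0.995514
ε_A−B = (0.995514 − 1) × 1000 = -4.486‰
(The approximation ε ≈ δ_A − δ_B would give -4.19‰.)

-4.49‰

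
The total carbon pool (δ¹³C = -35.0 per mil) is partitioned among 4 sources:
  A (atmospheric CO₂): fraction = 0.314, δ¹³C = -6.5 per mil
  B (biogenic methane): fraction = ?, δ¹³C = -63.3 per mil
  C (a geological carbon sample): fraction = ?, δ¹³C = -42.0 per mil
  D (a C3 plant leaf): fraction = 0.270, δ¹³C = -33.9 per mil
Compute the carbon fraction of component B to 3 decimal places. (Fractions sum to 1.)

0.297

Let f_B and f_C be the unknown fractions; fractions sum to 1 so f_B + f_C = 0.416.
Mass balance: Σ fᵢ·δᵢ = δ_bulk ⇒ f_B·(-63.3) + f_C·(-42.0) = -35.0 − (-11.194) = -23.806
Substitute f_C = 0.416 − f_B:
f_B·(-63.3 − -42.0) = -23.806 − 0.416×(-42.0) = -6.334
f_B = -6.334 / -21.3 = 0.2974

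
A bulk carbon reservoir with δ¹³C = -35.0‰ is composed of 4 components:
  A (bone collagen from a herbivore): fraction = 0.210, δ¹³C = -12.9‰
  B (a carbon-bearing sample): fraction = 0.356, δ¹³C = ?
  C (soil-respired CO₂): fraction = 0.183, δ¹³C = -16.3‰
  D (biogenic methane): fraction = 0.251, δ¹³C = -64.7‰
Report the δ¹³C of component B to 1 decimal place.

Isotope mass balance: δ_bulk = Σ fᵢ·δᵢ.
-35.0 = 0.210×(-12.9) + 0.356×δ_B + 0.183×(-16.3) + 0.251×(-64.7)
0.356·δ_B = -35.0 − (-21.932) = -13.068
δ_B = -13.068 / 0.356 = -36.71‰

-36.7‰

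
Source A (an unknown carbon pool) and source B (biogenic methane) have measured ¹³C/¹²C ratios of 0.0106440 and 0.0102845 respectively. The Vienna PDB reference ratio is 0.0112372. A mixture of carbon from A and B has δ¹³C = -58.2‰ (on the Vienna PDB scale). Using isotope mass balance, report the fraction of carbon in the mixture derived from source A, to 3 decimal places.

0.831

δ_A = (0.0106440/0.0112372 − 1)×1000 = (0.947211 − 1)×1000 = -52.789‰
δ_B = (0.0102845/0.0112372 − 1)×1000 = (0.915219 − 1)×1000 = -84.781‰
f_A = (δ_mix − δ_B)/(δ_A − δ_B) = (-58.2 − (-84.781))/(-52.789 − (-84.781))
f_A = 26.581 / 31.992 = 0.8309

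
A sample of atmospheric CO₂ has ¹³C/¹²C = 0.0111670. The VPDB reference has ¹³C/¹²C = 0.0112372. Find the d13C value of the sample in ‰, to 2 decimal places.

-6.25‰

d13C = (R_sample / R_standard − 1) × 1000
R_sample / R_standard = 0.0111670 / 0.0112372 = 0.993753
d13C = (0.993753 − 1) × 1000 = -6.247‰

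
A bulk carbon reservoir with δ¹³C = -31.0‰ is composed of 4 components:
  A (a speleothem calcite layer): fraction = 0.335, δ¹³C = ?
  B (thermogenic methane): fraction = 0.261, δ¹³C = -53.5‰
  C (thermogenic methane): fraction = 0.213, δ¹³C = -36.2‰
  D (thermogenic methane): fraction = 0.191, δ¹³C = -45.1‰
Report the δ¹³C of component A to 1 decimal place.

-2.1‰

Isotope mass balance: δ_bulk = Σ fᵢ·δᵢ.
-31.0 = 0.335×δ_A + 0.261×(-53.5) + 0.213×(-36.2) + 0.191×(-45.1)
0.335·δ_A = -31.0 − (-30.288) = -0.712
δ_A = -0.712 / 0.335 = -2.12‰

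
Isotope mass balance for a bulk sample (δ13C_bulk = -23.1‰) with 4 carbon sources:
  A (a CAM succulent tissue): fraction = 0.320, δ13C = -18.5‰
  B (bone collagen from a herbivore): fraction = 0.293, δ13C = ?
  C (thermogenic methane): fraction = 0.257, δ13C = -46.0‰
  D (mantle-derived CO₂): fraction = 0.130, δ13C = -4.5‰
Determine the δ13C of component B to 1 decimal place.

-16.3‰

Isotope mass balance: δ_bulk = Σ fᵢ·δᵢ.
-23.1 = 0.320×(-18.5) + 0.293×δ_B + 0.257×(-46.0) + 0.130×(-4.5)
0.293·δ_B = -23.1 − (-18.327) = -4.773
δ_B = -4.773 / 0.293 = -16.29‰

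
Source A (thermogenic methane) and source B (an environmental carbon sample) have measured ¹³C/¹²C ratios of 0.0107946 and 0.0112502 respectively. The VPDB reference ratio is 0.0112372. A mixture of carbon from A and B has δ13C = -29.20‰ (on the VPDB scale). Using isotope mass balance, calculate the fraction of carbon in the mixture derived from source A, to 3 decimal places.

0.749

δ_A = (0.0107946/0.0112372 − 1)×1000 = (0.960613 − 1)×1000 = -39.387‰
δ_B = (0.0112502/0.0112372 − 1)×1000 = (1.001157 − 1)×1000 = 1.157‰
f_A = (δ_mix − δ_B)/(δ_A − δ_B) = (-29.20 − (1.157))/(-39.387 − (1.157))
f_A = -30.357 / -40.544 = 0.7487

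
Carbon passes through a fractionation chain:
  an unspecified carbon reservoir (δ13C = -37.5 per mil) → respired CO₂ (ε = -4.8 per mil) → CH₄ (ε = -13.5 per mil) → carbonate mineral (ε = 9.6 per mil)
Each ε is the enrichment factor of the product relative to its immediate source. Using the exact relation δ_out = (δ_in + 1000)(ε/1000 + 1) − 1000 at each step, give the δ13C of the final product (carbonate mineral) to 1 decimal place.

-46.0 per mil

step 1: δ = (-37.50 + 1000)·(-4.8/1000 + 1) − 1000 = -42.12 per mil
step 2: δ = (-42.12 + 1000)·(-13.5/1000 + 1) − 1000 = -55.05 per mil
step 3: δ = (-55.05 + 1000)·(9.6/1000 + 1) − 1000 = -45.98 per mil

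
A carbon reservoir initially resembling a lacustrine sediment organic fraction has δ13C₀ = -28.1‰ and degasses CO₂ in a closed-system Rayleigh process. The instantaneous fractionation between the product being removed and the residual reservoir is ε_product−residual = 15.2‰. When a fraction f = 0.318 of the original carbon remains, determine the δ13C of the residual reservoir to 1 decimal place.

Rayleigh residual: δ_res = (δ₀ + 1000)·f^(α−1) − 1000
α = ε/1000 + 1 = 1.01520, so α − 1 = 0.01520
f^(α−1) = 0.318^(0.01520) = 0.982736
δ_res = (-28.1 + 1000) × 0.982736 − 1000 = 955.121 − 1000 = -44.88‰

-44.9‰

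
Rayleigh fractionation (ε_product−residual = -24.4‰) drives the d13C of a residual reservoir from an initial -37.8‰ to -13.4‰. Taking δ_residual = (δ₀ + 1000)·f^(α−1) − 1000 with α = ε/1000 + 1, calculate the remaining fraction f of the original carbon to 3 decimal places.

0.358

α − 1 = ε/1000 = -0.0244
(δ_res + 1000)/(δ₀ + 1000) = (-13.4 + 1000)/(-37.8 + 1000) = 986.6/962.2 = 1.025359
f = 1.025359^(1/-0.0244) = exp(ln(1.025359)/-0.0244) = exp(0.02504/-0.0244)
f = exp(-1.0263) = 0.3583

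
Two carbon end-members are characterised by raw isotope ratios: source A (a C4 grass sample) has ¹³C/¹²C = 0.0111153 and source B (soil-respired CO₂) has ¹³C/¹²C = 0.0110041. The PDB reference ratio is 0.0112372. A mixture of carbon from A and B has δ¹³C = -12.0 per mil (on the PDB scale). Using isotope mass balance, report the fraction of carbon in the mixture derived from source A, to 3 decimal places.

0.884

δ_A = (0.0111153/0.0112372 − 1)×1000 = (0.989152 − 1)×1000 = -10.848 per mil
δ_B = (0.0110041/0.0112372 − 1)×1000 = (0.979256 − 1)×1000 = -20.744 per mil
f_A = (δ_mix − δ_B)/(δ_A − δ_B) = (-12.0 − (-20.744))/(-10.848 − (-20.744))
f_A = 8.744 / 9.896 = 0.8836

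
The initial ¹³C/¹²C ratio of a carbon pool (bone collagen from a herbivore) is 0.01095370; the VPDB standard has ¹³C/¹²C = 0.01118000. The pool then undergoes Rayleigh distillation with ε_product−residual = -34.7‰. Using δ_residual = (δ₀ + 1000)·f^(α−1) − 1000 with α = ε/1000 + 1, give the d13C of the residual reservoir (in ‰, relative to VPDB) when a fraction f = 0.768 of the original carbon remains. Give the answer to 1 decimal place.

δ₀ = (0.01095370/0.01118000 − 1)×1000 = (0.979758 − 1)×1000 = -20.242‰
α − 1 = ε/1000 = -0.0347
f^(α−1) = 0.768^(-0.0347) = 1.009202
δ_res = (-20.242 + 1000) × 1.009202 − 1000 = 988.774 − 1000 = -11.23‰

-11.2‰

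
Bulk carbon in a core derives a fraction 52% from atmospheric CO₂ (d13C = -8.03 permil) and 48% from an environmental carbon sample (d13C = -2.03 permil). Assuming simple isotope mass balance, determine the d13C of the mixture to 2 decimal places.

-5.15 permil

δ_mix = f_A·δ_A + f_B·δ_B
δ_mix = 0.52 × (-8.03) + 0.48 × (-2.03)
δ_mix = -4.176 + -0.974 = -5.150 permil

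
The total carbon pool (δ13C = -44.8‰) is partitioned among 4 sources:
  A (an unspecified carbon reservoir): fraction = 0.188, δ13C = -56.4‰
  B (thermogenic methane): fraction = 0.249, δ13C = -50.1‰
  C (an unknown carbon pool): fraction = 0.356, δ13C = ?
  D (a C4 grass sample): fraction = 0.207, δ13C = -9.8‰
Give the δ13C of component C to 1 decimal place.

-55.3‰

Isotope mass balance: δ_bulk = Σ fᵢ·δᵢ.
-44.8 = 0.188×(-56.4) + 0.249×(-50.1) + 0.356×δ_C + 0.207×(-9.8)
0.356·δ_C = -44.8 − (-25.107) = -19.693
δ_C = -19.693 / 0.356 = -55.32‰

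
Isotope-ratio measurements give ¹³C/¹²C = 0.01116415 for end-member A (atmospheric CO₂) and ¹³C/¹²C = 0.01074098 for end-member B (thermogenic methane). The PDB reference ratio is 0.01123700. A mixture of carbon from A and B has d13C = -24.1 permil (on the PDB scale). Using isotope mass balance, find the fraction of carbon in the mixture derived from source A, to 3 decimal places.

0.532

δ_A = (0.01116415/0.01123700 − 1)×1000 = (0.993517 − 1)×1000 = -6.483 permil
δ_B = (0.01074098/0.01123700 − 1)×1000 = (0.955858 − 1)×1000 = -44.142 permil
f_A = (δ_mix − δ_B)/(δ_A − δ_B) = (-24.1 − (-44.142))/(-6.483 − (-44.142))
f_A = 20.042 / 37.659 = 0.5322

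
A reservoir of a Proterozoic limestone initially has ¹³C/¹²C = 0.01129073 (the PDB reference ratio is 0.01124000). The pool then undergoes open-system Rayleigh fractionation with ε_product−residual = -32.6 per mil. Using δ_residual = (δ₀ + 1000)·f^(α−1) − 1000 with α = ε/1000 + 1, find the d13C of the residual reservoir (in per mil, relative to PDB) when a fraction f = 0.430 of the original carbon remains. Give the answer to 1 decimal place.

δ₀ = (0.01129073/0.01124000 − 1)×1000 = (1.004513 − 1)×1000 = 4.513 per mil
α − 1 = ε/1000 = -0.0326
f^(α−1) = 0.430^(-0.0326) = 1.027895
δ_res = (4.513 + 1000) × 1.027895 − 1000 = 1032.535 − 1000 = 32.53 per mil

32.5 per mil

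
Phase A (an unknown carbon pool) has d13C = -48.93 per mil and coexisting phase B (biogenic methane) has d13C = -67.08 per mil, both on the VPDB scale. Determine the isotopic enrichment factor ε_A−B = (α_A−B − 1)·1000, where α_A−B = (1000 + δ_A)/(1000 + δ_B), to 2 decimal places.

19.46 per mil

α_A−B = (1000 + -48.93) / (1000 + -67.08) = 951.07 / 932.92 = 1.019455
ε_A−B = (1.019455 − 1) × 1000 = 19.455 per mil
(The approximation ε ≈ δ_A − δ_B would give 18.15 per mil.)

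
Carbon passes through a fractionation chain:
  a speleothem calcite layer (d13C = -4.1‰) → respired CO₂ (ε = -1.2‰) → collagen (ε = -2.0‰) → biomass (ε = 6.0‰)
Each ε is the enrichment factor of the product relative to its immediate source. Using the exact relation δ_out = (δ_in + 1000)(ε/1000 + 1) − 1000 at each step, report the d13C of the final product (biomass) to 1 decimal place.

step 1: δ = (-4.10 + 1000)·(-1.2/1000 + 1) − 1000 = -5.30‰
step 2: δ = (-5.30 + 1000)·(-2.0/1000 + 1) − 1000 = -7.28‰
step 3: δ = (-7.28 + 1000)·(6.0/1000 + 1) − 1000 = -1.33‰

-1.3‰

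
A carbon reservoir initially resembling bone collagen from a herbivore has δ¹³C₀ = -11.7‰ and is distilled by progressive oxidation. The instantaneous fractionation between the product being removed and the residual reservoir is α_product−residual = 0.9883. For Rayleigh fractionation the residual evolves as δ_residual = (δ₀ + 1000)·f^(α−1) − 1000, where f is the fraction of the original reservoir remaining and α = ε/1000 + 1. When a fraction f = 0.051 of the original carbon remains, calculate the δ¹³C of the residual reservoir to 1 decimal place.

Rayleigh residual: δ_res = (δ₀ + 1000)·f^(α−1) − 1000
α − 1 = -0.01170
f^(α−1) = 0.051^(-0.01170) = 1.035432
δ_res = (-11.7 + 1000) × 1.035432 − 1000 = 1023.317 − 1000 = 23.32‰

23.3‰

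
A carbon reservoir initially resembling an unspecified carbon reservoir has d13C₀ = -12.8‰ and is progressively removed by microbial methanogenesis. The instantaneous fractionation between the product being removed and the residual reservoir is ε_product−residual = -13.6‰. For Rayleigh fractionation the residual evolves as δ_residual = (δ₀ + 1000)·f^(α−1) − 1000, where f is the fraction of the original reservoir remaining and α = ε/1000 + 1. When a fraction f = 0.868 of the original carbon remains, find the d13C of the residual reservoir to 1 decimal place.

Rayleigh residual: δ_res = (δ₀ + 1000)·f^(α−1) − 1000
α = ε/1000 + 1 = 0.98640, so α − 1 = -0.01360
f^(α−1) = 0.868^(-0.01360) = 1.001927
δ_res = (-12.8 + 1000) × 1.001927 − 1000 = 989.102 − 1000 = -10.90‰

-10.9‰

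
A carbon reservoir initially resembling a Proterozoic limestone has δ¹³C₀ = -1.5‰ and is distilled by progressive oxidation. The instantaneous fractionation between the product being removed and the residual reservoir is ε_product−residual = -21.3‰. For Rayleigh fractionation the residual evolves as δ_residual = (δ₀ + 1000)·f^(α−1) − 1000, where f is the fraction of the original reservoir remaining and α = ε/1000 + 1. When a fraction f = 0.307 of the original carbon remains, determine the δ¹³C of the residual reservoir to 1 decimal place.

23.9‰

Rayleigh residual: δ_res = (δ₀ + 1000)·f^(α−1) − 1000
α = ε/1000 + 1 = 0.97870, so α − 1 = -0.02130
f^(α−1) = 0.307^(-0.02130) = 1.025472
δ_res = (-1.5 + 1000) × 1.025472 − 1000 = 1023.934 − 1000 = 23.93‰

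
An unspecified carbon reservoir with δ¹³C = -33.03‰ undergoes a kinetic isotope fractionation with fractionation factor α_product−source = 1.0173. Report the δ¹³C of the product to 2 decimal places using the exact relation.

-16.30‰

δ_product = (δ_source + 1000)·α − 1000
δ_product = (-33.03 + 1000) × 1.0173 − 1000
δ_product = 983.699 − 1000 = -16.301‰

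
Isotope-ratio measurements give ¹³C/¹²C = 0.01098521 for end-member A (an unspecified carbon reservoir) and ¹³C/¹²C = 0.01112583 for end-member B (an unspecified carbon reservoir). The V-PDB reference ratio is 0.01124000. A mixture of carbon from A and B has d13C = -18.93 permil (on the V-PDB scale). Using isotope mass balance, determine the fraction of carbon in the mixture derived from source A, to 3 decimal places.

δ_A = (0.01098521/0.01124000 − 1)×1000 = (0.977332 − 1)×1000 = -22.668 permil
δ_B = (0.01112583/0.01124000 − 1)×1000 = (0.989843 − 1)×1000 = -10.157 permil
f_A = (δ_mix − δ_B)/(δ_A − δ_B) = (-18.93 − (-10.157))/(-22.668 − (-10.157))
f_A = -8.773 / -12.511 = 0.7012

0.701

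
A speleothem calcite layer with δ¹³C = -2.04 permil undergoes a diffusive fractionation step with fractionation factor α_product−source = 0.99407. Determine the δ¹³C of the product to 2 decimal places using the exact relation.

δ_product = (δ_source + 1000)·α − 1000
δ_product = (-2.04 + 1000) × 0.99407 − 1000
δ_product = 992.042 − 1000 = -7.958 permil

-7.96 permil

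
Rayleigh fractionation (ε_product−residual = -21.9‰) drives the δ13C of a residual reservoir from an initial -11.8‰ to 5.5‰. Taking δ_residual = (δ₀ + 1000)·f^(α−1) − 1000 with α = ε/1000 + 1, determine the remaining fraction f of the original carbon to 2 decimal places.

0.45

α − 1 = ε/1000 = -0.0219
(δ_res + 1000)/(δ₀ + 1000) = (5.5 + 1000)/(-11.8 + 1000) = 1005.5/988.2 = 1.017507
f = 1.017507^(1/-0.0219) = exp(ln(1.017507)/-0.0219) = exp(0.01736/-0.0219)
f = exp(-0.7925) = 0.4527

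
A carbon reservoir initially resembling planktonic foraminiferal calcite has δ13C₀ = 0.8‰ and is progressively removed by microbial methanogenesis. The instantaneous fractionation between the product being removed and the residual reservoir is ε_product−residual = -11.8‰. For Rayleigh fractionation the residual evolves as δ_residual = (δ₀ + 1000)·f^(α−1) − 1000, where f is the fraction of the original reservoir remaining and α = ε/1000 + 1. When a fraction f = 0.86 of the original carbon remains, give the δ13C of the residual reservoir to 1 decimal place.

Rayleigh residual: δ_res = (δ₀ + 1000)·f^(α−1) − 1000
α = ε/1000 + 1 = 0.98820, so α − 1 = -0.01180
f^(α−1) = 0.86^(-0.01180) = 1.001781
δ_res = (0.8 + 1000) × 1.001781 − 1000 = 1002.583 − 1000 = 2.58‰

2.6‰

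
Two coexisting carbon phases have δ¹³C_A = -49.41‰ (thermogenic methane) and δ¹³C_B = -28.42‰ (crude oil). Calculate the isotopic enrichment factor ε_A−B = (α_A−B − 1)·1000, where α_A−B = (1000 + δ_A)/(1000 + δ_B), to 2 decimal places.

α_A−B = (1000 + -49.41) / (1000 + -28.42) = 950.59 / 971.58 = 0.978396
ε_A−B = (0.978396 − 1) × 1000 = -21.604‰
(The approximation ε ≈ δ_A − δ_B would give -20.99‰.)

-21.60‰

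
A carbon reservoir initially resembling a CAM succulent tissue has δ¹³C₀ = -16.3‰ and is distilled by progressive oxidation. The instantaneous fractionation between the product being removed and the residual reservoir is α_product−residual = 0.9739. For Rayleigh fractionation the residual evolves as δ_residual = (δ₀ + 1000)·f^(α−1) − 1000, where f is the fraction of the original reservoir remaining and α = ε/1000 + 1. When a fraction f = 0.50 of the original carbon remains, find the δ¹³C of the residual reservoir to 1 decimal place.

1.7‰

Rayleigh residual: δ_res = (δ₀ + 1000)·f^(α−1) − 1000
α − 1 = -0.02610
f^(α−1) = 0.50^(-0.02610) = 1.018256
δ_res = (-16.3 + 1000) × 1.018256 − 1000 = 1001.658 − 1000 = 1.66‰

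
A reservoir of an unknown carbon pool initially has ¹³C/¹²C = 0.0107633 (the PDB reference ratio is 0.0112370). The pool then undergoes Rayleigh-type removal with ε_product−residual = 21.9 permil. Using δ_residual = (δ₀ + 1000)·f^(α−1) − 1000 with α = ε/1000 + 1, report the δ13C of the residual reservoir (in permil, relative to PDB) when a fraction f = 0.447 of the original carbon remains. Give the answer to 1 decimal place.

-58.9 permil

δ₀ = (0.0107633/0.0112370 − 1)×1000 = (0.957845 − 1)×1000 = -42.155 permil
α − 1 = ε/1000 = 0.0219
f^(α−1) = 0.447^(0.0219) = 0.982521
δ_res = (-42.155 + 1000) × 0.982521 − 1000 = 941.102 − 1000 = -58.90 permil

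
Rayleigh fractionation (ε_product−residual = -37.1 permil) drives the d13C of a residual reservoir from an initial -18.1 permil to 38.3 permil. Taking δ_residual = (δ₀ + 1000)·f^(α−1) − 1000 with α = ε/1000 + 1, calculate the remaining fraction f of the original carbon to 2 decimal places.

0.22

α − 1 = ε/1000 = -0.0371
(δ_res + 1000)/(δ₀ + 1000) = (38.3 + 1000)/(-18.1 + 1000) = 1038.3/981.9 = 1.057440
f = 1.057440^(1/-0.0371) = exp(ln(1.057440)/-0.0371) = exp(0.05585/-0.0371)
f = exp(-1.5054) = 0.2219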